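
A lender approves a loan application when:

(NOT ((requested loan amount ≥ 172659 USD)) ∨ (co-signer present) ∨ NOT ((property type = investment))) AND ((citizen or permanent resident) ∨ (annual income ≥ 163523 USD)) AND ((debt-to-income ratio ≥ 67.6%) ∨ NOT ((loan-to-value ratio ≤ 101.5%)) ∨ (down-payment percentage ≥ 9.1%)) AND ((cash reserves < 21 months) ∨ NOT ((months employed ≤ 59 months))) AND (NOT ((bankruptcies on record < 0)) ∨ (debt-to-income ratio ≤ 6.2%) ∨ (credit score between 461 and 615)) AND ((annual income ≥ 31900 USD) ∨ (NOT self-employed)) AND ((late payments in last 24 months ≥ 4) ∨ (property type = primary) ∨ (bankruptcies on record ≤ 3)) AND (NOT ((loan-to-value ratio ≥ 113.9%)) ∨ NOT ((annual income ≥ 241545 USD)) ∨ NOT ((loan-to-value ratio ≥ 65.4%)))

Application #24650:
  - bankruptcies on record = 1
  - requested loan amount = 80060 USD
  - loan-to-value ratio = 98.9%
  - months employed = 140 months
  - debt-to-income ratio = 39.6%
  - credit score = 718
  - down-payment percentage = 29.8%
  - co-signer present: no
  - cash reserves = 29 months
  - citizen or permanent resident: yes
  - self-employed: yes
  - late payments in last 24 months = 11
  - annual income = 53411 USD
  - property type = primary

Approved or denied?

Approved

Atomic conditions:
  requested loan amount ≥ 172659 USD: 80060 ≥ 172659 is false
  co-signer present: no → false
  property type = investment: primary == investment is false
  citizen or permanent resident: yes → true
  annual income ≥ 163523 USD: 53411 ≥ 163523 is false
  debt-to-income ratio ≥ 67.6%: 39.6 ≥ 67.6 is false
  loan-to-value ratio ≤ 101.5%: 98.9 ≤ 101.5 is true
  down-payment percentage ≥ 9.1%: 29.8 ≥ 9.1 is true
  cash reserves < 21 months: 29 < 21 is false
  months employed ≤ 59 months: 140 ≤ 59 is false
  bankruptcies on record < 0: 1 < 0 is false
  debt-to-income ratio ≤ 6.2%: 39.6 ≤ 6.2 is false
  credit score between 461 and 615: 718 in [461, 615] is false
  annual income ≥ 31900 USD: 53411 ≥ 31900 is true
  NOT self-employed: yes → false
  late payments in last 24 months ≥ 4: 11 ≥ 4 is true
  property type = primary: primary == primary is true
  bankruptcies on record ≤ 3: 1 ≤ 3 is true
  loan-to-value ratio ≥ 113.9%: 98.9 ≥ 113.9 is false
  annual income ≥ 241545 USD: 53411 ≥ 241545 is false
  loan-to-value ratio ≥ 65.4%: 98.9 ≥ 65.4 is true
Combine:
[1.1] NOT false = true
[1.3] NOT false = true
[1] true OR false OR true = true
[2] true OR false = true
[3.2] NOT true = false
[3] false OR false OR true = true
[4.2] NOT false = true
[4] false OR true = true
[5.1] NOT false = true
[5] true OR false OR false = true
[6] true OR false = true
[7] true OR true OR true = true
[8.1] NOT false = true
[8.2] NOT false = true
[8.3] NOT true = false
[8] true OR true OR false = true
[root] true AND true AND true AND true AND true AND true AND true AND true = true
Overall: true → approved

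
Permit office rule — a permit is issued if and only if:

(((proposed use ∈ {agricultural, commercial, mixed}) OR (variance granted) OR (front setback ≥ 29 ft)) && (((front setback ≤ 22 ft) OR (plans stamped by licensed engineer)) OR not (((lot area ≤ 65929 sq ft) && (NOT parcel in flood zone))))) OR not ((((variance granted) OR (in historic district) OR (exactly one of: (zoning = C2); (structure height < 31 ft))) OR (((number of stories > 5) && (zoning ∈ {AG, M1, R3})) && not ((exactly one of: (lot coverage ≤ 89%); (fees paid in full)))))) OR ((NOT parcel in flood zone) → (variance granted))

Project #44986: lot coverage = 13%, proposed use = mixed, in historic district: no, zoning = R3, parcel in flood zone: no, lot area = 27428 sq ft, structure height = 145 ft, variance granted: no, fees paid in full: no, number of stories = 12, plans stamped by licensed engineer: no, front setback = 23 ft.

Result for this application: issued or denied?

Issued

Atomic conditions:
  proposed use ∈ {agricultural, commercial, mixed}: mixed is in the set → true
  variance granted: no → false
  front setback ≥ 29 ft: 23 ≥ 29 is false
  front setback ≤ 22 ft: 23 ≤ 22 is false
  plans stamped by licensed engineer: no → false
  lot area ≤ 65929 sq ft: 27428 ≤ 65929 is true
  NOT parcel in flood zone: no → true
  in historic district: no → false
  zoning = C2: R3 == C2 is false
  structure height < 31 ft: 145 < 31 is false
  number of stories > 5: 12 > 5 is true
  zoning ∈ {AG, M1, R3}: R3 is in the set → true
  lot coverage ≤ 89%: 13 ≤ 89 is true
  fees paid in full: no → false
Combine:
[1.1] true OR false OR false = true
[1.2.1] false OR false = false
[1.2.2.1] true AND true = true
[1.2.2] NOT true = false
[1.2] false OR false = false
[1] true AND false = false
[2.1.1.3] exactly-one(false, false) = false
[2.1.1] false OR false OR false = false
[2.1.2.1] true AND true = true
[2.1.2.2.1] exactly-one(true, false) = true
[2.1.2.2] NOT true = false
[2.1.2] true AND false = false
[2.1] false OR false = false
[2] NOT false = true
[3] true → false = false
[root] false OR true OR false = true
Overall: true → issued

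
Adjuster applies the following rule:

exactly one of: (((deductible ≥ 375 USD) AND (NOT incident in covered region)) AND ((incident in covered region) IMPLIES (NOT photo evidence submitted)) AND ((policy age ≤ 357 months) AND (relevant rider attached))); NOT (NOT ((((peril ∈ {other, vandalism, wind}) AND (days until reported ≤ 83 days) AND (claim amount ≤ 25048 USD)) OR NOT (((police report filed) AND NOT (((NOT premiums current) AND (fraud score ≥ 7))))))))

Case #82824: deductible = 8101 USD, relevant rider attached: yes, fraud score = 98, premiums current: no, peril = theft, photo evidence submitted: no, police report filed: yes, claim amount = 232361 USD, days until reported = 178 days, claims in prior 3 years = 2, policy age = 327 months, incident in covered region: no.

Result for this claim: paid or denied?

Denied

Atomic conditions:
  deductible ≥ 375 USD: 8101 ≥ 375 is true
  NOT incident in covered region: no → true
  incident in covered region: no → false
  NOT photo evidence submitted: no → true
  policy age ≤ 357 months: 327 ≤ 357 is true
  relevant rider attached: yes → true
  peril ∈ {other, vandalism, wind}: theft is not in the set → false
  days until reported ≤ 83 days: 178 ≤ 83 is false
  claim amount ≤ 25048 USD: 232361 ≤ 25048 is false
  police report filed: yes → true
  NOT premiums current: no → true
  fraud score ≥ 7: 98 ≥ 7 is true
Combine:
[1.1] true AND true = true
[1.2] false → true (antecedent false ⇒ implication holds) = true
[1.3] true AND true = true
[1] true AND true AND true = true
[2.1.1.1] false AND false AND false = false
[2.1.1.2.1.2.1] true AND true = true
[2.1.1.2.1.2] NOT true = false
[2.1.1.2.1] true AND false = false
[2.1.1.2] NOT false = true
[2.1.1] false OR true = true
[2.1] NOT true = false
[2] NOT false = true
[root] exactly-one(true, true) = false
Overall: false → denied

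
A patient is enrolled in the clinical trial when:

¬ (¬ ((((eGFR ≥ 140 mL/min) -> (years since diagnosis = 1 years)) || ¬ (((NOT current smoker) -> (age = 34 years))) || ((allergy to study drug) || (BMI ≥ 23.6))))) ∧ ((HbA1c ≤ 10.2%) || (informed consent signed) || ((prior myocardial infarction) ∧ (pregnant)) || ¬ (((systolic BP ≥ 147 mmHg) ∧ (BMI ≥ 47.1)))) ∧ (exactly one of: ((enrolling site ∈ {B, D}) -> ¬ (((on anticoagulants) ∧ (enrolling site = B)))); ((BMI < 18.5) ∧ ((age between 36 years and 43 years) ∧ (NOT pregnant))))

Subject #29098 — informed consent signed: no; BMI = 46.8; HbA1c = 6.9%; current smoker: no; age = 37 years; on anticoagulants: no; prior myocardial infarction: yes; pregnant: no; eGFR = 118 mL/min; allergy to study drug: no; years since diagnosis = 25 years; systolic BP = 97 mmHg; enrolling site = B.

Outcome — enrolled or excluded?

Enrolled

Atomic conditions:
  eGFR ≥ 140 mL/min: 118 ≥ 140 is false
  years since diagnosis = 1 years: 25 == 1 is false
  NOT current smoker: no → true
  age = 34 years: 37 == 34 is false
  allergy to study drug: no → false
  BMI ≥ 23.6: 46.8 ≥ 23.6 is true
  HbA1c ≤ 10.2%: 6.9 ≤ 10.2 is true
  informed consent signed: no → false
  prior myocardial infarction: yes → true
  pregnant: no → false
  systolic BP ≥ 147 mmHg: 97 ≥ 147 is false
  BMI ≥ 47.1: 46.8 ≥ 47.1 is false
  enrolling site ∈ {B, D}: B is in the set → true
  on anticoagulants: no → false
  enrolling site = B: B == B is true
  BMI < 18.5: 46.8 < 18.5 is false
  age between 36 years and 43 years: 37 in [36, 43] is true
  NOT pregnant: no → true
Combine:
[1.1.1.1] false → false (antecedent false ⇒ implication holds) = true
[1.1.1.2.1] true → false = false
[1.1.1.2] NOT false = true
[1.1.1.3] false OR true = true
[1.1.1] true OR true OR true = true
[1.1] NOT true = false
[1] NOT false = true
[2.3] true AND false = false
[2.4.1] false AND false = false
[2.4] NOT false = true
[2] true OR false OR false OR true = true
[3.1.2.1] false AND true = false
[3.1.2] NOT false = true
[3.1] true → true = true
[3.2.2] true AND true = true
[3.2] false AND true = false
[3] exactly-one(true, false) = true
[root] true AND true AND true = true
Overall: true → enrolled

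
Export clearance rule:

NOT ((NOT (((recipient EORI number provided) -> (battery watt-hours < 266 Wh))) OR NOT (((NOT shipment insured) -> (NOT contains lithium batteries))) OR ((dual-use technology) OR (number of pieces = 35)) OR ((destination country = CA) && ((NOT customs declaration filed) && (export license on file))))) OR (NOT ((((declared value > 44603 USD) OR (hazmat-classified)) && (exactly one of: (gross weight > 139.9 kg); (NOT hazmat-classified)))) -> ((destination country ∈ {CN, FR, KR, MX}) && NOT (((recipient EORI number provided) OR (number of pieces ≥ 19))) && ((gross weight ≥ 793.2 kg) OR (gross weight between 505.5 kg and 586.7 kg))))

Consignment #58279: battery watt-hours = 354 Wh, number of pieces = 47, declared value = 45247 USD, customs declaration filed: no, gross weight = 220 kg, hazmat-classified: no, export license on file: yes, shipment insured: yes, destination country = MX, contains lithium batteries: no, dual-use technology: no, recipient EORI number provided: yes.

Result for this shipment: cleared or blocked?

Atomic conditions:
  recipient EORI number provided: yes → true
  battery watt-hours < 266 Wh: 354 < 266 is false
  NOT shipment insured: yes → false
  NOT contains lithium batteries: no → true
  dual-use technology: no → false
  number of pieces = 35: 47 == 35 is false
  destination country = CA: MX == CA is false
  NOT customs declaration filed: no → true
  export license on file: yes → true
  declared value > 44603 USD: 45247 > 44603 is true
  hazmat-classified: no → false
  gross weight > 139.9 kg: 220 > 139.9 is true
  NOT hazmat-classified: no → true
  destination country ∈ {CN, FR, KR, MX}: MX is in the set → true
  number of pieces ≥ 19: 47 ≥ 19 is true
  gross weight ≥ 793.2 kg: 220 ≥ 793.2 is false
  gross weight between 505.5 kg and 586.7 kg: 220 in [505.5, 586.7] is false
Combine:
[1.1.1.1] true → false = false
[1.1.1] NOT false = true
[1.1.2.1] false → true (antecedent false ⇒ implication holds) = true
[1.1.2] NOT true = false
[1.1.3] false OR false = false
[1.1.4.2] true AND true = true
[1.1.4] false AND true = false
[1.1] true OR false OR false OR false = true
[1] NOT true = false
[2.1.1.1] true OR false = true
[2.1.1.2] exactly-one(true, true) = false
[2.1.1] true AND false = false
[2.1] NOT false = true
[2.2.2.1] true OR true = true
[2.2.2] NOT true = false
[2.2.3] false OR false = false
[2.2] true AND false AND false = false
[2] true → false = false
[root] false OR false = false
Overall: false → blocked

Blocked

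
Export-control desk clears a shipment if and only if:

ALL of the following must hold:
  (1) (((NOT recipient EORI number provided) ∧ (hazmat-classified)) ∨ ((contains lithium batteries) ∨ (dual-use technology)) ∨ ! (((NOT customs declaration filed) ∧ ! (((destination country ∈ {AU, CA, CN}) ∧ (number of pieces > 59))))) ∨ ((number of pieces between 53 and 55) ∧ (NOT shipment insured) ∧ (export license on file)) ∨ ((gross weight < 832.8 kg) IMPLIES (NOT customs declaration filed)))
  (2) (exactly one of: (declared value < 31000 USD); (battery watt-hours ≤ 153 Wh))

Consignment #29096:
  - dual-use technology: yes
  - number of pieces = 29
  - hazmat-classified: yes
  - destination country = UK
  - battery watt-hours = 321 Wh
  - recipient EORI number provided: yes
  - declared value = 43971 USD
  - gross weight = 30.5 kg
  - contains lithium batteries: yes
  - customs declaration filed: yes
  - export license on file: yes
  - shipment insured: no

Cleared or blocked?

Blocked

Atomic conditions:
  NOT recipient EORI number provided: yes → false
  hazmat-classified: yes → true
  contains lithium batteries: yes → true
  dual-use technology: yes → true
  NOT customs declaration filed: yes → false
  destination country ∈ {AU, CA, CN}: UK is not in the set → false
  number of pieces > 59: 29 > 59 is false
  number of pieces between 53 and 55: 29 in [53, 55] is false
  NOT shipment insured: no → true
  export license on file: yes → true
  gross weight < 832.8 kg: 30.5 < 832.8 is true
  declared value < 31000 USD: 43971 < 31000 is false
  battery watt-hours ≤ 153 Wh: 321 ≤ 153 is false
Combine:
[1.1] false AND true = false
[1.2] true OR true = true
[1.3.1.2.1] false AND false = false
[1.3.1.2] NOT false = true
[1.3.1] false AND true = false
[1.3] NOT false = true
[1.4] false AND true AND true = false
[1.5] true → false = false
[1] false OR true OR true OR false OR false = true
[2] exactly-one(false, false) = false
[root] true AND false = false
Overall: false → blocked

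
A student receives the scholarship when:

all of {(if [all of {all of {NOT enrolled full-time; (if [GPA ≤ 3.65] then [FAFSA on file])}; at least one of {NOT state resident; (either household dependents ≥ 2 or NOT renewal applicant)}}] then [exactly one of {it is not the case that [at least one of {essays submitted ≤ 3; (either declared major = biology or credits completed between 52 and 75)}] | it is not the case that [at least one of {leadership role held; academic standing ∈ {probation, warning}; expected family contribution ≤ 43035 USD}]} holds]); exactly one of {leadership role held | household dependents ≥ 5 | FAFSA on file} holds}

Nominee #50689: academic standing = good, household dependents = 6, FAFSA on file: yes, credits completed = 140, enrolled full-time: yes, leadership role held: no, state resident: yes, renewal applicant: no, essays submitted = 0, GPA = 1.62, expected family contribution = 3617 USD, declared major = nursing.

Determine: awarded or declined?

Atomic conditions:
  NOT enrolled full-time: yes → false
  GPA ≤ 3.65: 1.62 ≤ 3.65 is true
  FAFSA on file: yes → true
  NOT state resident: yes → false
  household dependents ≥ 2: 6 ≥ 2 is true
  NOT renewal applicant: no → true
  essays submitted ≤ 3: 0 ≤ 3 is true
  declared major = biology: nursing == biology is false
  credits completed between 52 and 75: 140 in [52, 75] is false
  leadership role held: no → false
  academic standing ∈ {probation, warning}: good is not in the set → false
  expected family contribution ≤ 43035 USD: 3617 ≤ 43035 is true
  household dependents ≥ 5: 6 ≥ 5 is true
Combine:
[1.1.1.2] true → true = true
[1.1.1] false AND true = false
[1.1.2.2] true OR true = true
[1.1.2] false OR true = true
[1.1] false AND true = false
[1.2.1.1.2] false OR false = false
[1.2.1.1] true OR false = true
[1.2.1] NOT true = false
[1.2.2.1] false OR false OR true = true
[1.2.2] NOT true = false
[1.2] exactly-one(false, false) = false
[1] false → false (antecedent false ⇒ implication holds) = true
[2] exactly-one(false, true, true) = false
[root] true AND false = false
Overall: false → declined

Declined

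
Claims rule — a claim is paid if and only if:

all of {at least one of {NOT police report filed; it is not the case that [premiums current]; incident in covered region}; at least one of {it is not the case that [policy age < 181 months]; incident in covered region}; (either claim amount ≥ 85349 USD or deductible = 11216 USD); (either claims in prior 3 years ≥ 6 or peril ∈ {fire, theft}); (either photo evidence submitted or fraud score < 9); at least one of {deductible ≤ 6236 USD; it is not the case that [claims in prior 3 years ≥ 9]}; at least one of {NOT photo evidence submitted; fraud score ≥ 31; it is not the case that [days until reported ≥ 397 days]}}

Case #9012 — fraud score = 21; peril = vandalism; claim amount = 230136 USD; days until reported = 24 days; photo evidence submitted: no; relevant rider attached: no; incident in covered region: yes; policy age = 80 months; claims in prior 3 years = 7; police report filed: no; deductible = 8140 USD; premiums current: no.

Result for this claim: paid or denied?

Atomic conditions:
  NOT police report filed: no → true
  premiums current: no → false
  incident in covered region: yes → true
  policy age < 181 months: 80 < 181 is true
  claim amount ≥ 85349 USD: 230136 ≥ 85349 is true
  deductible = 11216 USD: 8140 == 11216 is false
  claims in prior 3 years ≥ 6: 7 ≥ 6 is true
  peril ∈ {fire, theft}: vandalism is not in the set → false
  photo evidence submitted: no → false
  fraud score < 9: 21 < 9 is false
  deductible ≤ 6236 USD: 8140 ≤ 6236 is false
  claims in prior 3 years ≥ 9: 7 ≥ 9 is false
  NOT photo evidence submitted: no → true
  fraud score ≥ 31: 21 ≥ 31 is false
  days until reported ≥ 397 days: 24 ≥ 397 is false
Combine:
[1.2] NOT false = true
[1] true OR true OR true = true
[2.1] NOT true = false
[2] false OR true = true
[3] true OR false = true
[4] true OR false = true
[5] false OR false = false
[6.2] NOT false = true
[6] false OR true = true
[7.3] NOT false = true
[7] true OR false OR true = true
[root] true AND true AND true AND true AND false AND true AND true = false
Overall: false → denied

Denied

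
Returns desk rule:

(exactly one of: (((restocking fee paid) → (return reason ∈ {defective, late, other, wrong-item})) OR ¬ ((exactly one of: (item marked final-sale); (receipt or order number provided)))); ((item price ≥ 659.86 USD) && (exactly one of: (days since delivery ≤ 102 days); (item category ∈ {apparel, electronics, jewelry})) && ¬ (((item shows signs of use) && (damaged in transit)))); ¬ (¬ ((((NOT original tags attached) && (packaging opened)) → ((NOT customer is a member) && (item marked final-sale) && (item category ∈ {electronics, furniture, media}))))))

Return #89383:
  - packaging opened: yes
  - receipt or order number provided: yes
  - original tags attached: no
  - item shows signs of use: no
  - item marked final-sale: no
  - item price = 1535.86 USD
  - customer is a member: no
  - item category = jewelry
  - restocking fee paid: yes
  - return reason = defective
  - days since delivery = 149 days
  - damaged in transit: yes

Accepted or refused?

Refused

Atomic conditions:
  restocking fee paid: yes → true
  return reason ∈ {defective, late, other, wrong-item}: defective is in the set → true
  item marked final-sale: no → false
  receipt or order number provided: yes → true
  item price ≥ 659.86 USD: 1535.86 ≥ 659.86 is true
  days since delivery ≤ 102 days: 149 ≤ 102 is false
  item category ∈ {apparel, electronics, jewelry}: jewelry is in the set → true
  item shows signs of use: no → false
  damaged in transit: yes → true
  NOT original tags attached: no → true
  packaging opened: yes → true
  NOT customer is a member: no → true
  item category ∈ {electronics, furniture, media}: jewelry is not in the set → false
Combine:
[1.1] true → true = true
[1.2.1] exactly-one(false, true) = true
[1.2] NOT true = false
[1] true OR false = true
[2.2] exactly-one(false, true) = true
[2.3.1] false AND true = false
[2.3] NOT false = true
[2] true AND true AND true = true
[3.1.1.1] true AND true = true
[3.1.1.2] true AND false AND false = false
[3.1.1] true → false = false
[3.1] NOT false = true
[3] NOT true = false
[root] exactly-one(true, true, false) = false
Overall: false → refused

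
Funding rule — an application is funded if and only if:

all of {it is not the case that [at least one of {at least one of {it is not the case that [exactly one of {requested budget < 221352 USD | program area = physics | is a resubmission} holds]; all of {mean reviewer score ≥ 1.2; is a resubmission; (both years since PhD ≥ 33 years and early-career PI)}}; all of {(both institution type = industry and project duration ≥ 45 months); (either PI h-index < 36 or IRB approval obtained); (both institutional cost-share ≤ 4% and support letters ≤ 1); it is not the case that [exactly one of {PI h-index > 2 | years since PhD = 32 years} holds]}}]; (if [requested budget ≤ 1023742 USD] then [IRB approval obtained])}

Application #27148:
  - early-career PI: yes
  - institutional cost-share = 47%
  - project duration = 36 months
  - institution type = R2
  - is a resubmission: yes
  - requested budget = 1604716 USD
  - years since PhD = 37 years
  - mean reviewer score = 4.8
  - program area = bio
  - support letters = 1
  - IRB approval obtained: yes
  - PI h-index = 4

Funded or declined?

Declined

Atomic conditions:
  requested budget < 221352 USD: 1604716 < 221352 is false
  program area = physics: bio == physics is false
  is a resubmission: yes → true
  mean reviewer score ≥ 1.2: 4.8 ≥ 1.2 is true
  years since PhD ≥ 33 years: 37 ≥ 33 is true
  early-career PI: yes → true
  institution type = industry: R2 == industry is false
  project duration ≥ 45 months: 36 ≥ 45 is false
  PI h-index < 36: 4 < 36 is true
  IRB approval obtained: yes → true
  institutional cost-share ≤ 4%: 47 ≤ 4 is false
  support letters ≤ 1: 1 ≤ 1 is true
  PI h-index > 2: 4 > 2 is true
  years since PhD = 32 years: 37 == 32 is false
  requested budget ≤ 1023742 USD: 1604716 ≤ 1023742 is false
Combine:
[1.1.1.1.1] exactly-one(false, false, true) = true
[1.1.1.1] NOT true = false
[1.1.1.2.3] true AND true = true
[1.1.1.2] true AND true AND true = true
[1.1.1] false OR true = true
[1.1.2.1] false AND false = false
[1.1.2.2] true OR true = true
[1.1.2.3] false AND true = false
[1.1.2.4.1] exactly-one(true, false) = true
[1.1.2.4] NOT true = false
[1.1.2] false AND true AND false AND false = false
[1.1] true OR false = true
[1] NOT true = false
[2] false → true (antecedent false ⇒ implication holds) = true
[root] false AND true = false
Overall: false → declined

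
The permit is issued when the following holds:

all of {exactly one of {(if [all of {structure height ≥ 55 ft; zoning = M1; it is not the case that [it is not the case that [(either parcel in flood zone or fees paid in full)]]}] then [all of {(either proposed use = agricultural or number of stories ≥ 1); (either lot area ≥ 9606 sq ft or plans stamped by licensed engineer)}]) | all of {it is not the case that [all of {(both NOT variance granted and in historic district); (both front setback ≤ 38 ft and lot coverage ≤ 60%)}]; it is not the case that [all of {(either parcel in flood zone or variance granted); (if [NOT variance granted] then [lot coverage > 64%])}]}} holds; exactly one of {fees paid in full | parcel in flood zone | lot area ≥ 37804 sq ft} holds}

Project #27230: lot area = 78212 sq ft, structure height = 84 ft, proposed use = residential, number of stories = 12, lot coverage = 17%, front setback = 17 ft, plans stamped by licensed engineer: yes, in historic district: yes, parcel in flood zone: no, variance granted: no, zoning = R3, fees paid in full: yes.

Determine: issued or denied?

Atomic conditions:
  structure height ≥ 55 ft: 84 ≥ 55 is true
  zoning = M1: R3 == M1 is false
  parcel in flood zone: no → false
  fees paid in full: yes → true
  proposed use = agricultural: residential == agricultural is false
  number of stories ≥ 1: 12 ≥ 1 is true
  lot area ≥ 9606 sq ft: 78212 ≥ 9606 is true
  plans stamped by licensed engineer: yes → true
  NOT variance granted: no → true
  in historic district: yes → true
  front setback ≤ 38 ft: 17 ≤ 38 is true
  lot coverage ≤ 60%: 17 ≤ 60 is true
  variance granted: no → false
  lot coverage > 64%: 17 > 64 is false
  lot area ≥ 37804 sq ft: 78212 ≥ 37804 is true
Combine:
[1.1.1.3.1.1] false OR true = true
[1.1.1.3.1] NOT true = false
[1.1.1.3] NOT false = true
[1.1.1] true AND false AND true = false
[1.1.2.1] false OR true = true
[1.1.2.2] true OR true = true
[1.1.2] true AND true = true
[1.1] false → true (antecedent false ⇒ implication holds) = true
[1.2.1.1.1] true AND true = true
[1.2.1.1.2] true AND true = true
[1.2.1.1] true AND true = true
[1.2.1] NOT true = false
[1.2.2.1.1] false OR false = false
[1.2.2.1.2] true → false = false
[1.2.2.1] false AND false = false
[1.2.2] NOT false = true
[1.2] false AND true = false
[1] exactly-one(true, false) = true
[2] exactly-one(true, false, true) = false
[root] true AND false = false
Overall: false → denied

Denied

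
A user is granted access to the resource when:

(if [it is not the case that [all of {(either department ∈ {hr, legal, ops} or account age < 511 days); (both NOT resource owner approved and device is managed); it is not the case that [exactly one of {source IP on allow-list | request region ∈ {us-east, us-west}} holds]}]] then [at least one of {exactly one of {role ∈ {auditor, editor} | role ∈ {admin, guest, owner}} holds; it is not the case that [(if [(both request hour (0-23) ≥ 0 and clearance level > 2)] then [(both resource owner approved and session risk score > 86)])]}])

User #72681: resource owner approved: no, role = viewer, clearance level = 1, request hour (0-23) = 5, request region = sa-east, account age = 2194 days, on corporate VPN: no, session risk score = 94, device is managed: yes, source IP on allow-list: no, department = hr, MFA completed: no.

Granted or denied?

Granted

Atomic conditions:
  department ∈ {hr, legal, ops}: hr is in the set → true
  account age < 511 days: 2194 < 511 is false
  NOT resource owner approved: no → true
  device is managed: yes → true
  source IP on allow-list: no → false
  request region ∈ {us-east, us-west}: sa-east is not in the set → false
  role ∈ {auditor, editor}: viewer is not in the set → false
  role ∈ {admin, guest, owner}: viewer is not in the set → false
  request hour (0-23) ≥ 0: 5 ≥ 0 is true
  clearance level > 2: 1 > 2 is false
  resource owner approved: no → false
  session risk score > 86: 94 > 86 is true
Combine:
[1.1.1] true OR false = true
[1.1.2] true AND true = true
[1.1.3.1] exactly-one(false, false) = false
[1.1.3] NOT false = true
[1.1] true AND true AND true = true
[1] NOT true = false
[2.1] exactly-one(false, false) = false
[2.2.1.1] true AND false = false
[2.2.1.2] false AND true = false
[2.2.1] false → false (antecedent false ⇒ implication holds) = true
[2.2] NOT true = false
[2] false OR false = false
[root] false → false (antecedent false ⇒ implication holds) = true
Overall: true → granted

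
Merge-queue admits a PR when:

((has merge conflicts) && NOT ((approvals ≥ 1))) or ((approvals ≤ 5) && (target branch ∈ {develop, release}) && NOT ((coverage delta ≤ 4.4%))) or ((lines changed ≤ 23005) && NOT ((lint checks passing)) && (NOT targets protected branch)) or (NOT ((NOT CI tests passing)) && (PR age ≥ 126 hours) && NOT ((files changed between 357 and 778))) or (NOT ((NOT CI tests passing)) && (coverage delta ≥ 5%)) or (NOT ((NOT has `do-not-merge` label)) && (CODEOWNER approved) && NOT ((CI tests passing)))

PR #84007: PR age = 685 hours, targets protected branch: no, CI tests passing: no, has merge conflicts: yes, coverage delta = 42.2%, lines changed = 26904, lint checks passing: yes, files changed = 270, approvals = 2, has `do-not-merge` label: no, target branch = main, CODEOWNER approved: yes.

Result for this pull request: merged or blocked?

Atomic conditions:
  has merge conflicts: yes → true
  approvals ≥ 1: 2 ≥ 1 is true
  approvals ≤ 5: 2 ≤ 5 is true
  target branch ∈ {develop, release}: main is not in the set → false
  coverage delta ≤ 4.4%: 42.2 ≤ 4.4 is false
  lines changed ≤ 23005: 26904 ≤ 23005 is false
  lint checks passing: yes → true
  NOT targets protected branch: no → true
  NOT CI tests passing: no → true
  PR age ≥ 126 hours: 685 ≥ 126 is true
  files changed between 357 and 778: 270 in [357, 778] is false
  coverage delta ≥ 5%: 42.2 ≥ 5 is true
  NOT has `do-not-merge` label: no → true
  CODEOWNER approved: yes → true
  CI tests passing: no → false
Combine:
[1.2] NOT true = false
[1] true AND false = false
[2.3] NOT false = true
[2] true AND false AND true = false
[3.2] NOT true = false
[3] false AND false AND true = false
[4.1] NOT true = false
[4.3] NOT false = true
[4] false AND true AND true = false
[5.1] NOT true = false
[5] false AND true = false
[6.1] NOT true = false
[6.3] NOT false = true
[6] false AND true AND true = false
[root] false OR false OR false OR false OR false OR false = false
Overall: false → blocked

Blocked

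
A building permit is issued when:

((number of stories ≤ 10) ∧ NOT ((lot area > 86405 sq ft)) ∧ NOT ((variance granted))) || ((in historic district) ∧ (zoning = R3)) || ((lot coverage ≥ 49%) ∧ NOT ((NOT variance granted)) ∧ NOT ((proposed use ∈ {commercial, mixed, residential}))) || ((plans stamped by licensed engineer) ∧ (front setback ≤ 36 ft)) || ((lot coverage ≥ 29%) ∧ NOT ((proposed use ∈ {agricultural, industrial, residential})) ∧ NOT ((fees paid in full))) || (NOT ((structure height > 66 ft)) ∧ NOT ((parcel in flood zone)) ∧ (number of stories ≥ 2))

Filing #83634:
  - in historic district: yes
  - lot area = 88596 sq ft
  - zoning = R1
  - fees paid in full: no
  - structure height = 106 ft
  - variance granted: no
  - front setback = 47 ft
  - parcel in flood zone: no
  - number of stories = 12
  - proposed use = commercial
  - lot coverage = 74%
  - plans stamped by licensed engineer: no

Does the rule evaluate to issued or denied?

Atomic conditions:
  number of stories ≤ 10: 12 ≤ 10 is false
  lot area > 86405 sq ft: 88596 > 86405 is true
  variance granted: no → false
  in historic district: yes → true
  zoning = R3: R1 == R3 is false
  lot coverage ≥ 49%: 74 ≥ 49 is true
  NOT variance granted: no → true
  proposed use ∈ {commercial, mixed, residential}: commercial is in the set → true
  plans stamped by licensed engineer: no → false
  front setback ≤ 36 ft: 47 ≤ 36 is false
  lot coverage ≥ 29%: 74 ≥ 29 is true
  proposed use ∈ {agricultural, industrial, residential}: commercial is not in the set → false
  fees paid in full: no → false
  structure height > 66 ft: 106 > 66 is true
  parcel in flood zone: no → false
  number of stories ≥ 2: 12 ≥ 2 is true
Combine:
[1.2] NOT true = false
[1.3] NOT false = true
[1] false AND false AND true = false
[2] true AND false = false
[3.2] NOT true = false
[3.3] NOT true = false
[3] true AND false AND false = false
[4] false AND false = false
[5.2] NOT false = true
[5.3] NOT false = true
[5] true AND true AND true = true
[6.1] NOT true = false
[6.2] NOT false = true
[6] false AND true AND true = false
[root] false OR false OR false OR false OR true OR false = true
Overall: true → issued

Issued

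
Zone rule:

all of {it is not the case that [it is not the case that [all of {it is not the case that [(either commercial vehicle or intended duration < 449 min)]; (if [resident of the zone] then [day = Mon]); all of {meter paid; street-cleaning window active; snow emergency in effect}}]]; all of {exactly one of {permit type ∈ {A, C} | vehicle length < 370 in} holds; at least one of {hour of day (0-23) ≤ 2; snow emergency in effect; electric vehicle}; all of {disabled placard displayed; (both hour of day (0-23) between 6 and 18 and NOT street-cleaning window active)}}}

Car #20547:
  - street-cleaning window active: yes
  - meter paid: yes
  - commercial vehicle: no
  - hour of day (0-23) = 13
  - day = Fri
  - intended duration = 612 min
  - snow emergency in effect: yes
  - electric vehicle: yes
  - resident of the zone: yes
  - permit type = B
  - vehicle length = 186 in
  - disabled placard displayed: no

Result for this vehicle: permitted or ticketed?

Atomic conditions:
  commercial vehicle: no → false
  intended duration < 449 min: 612 < 449 is false
  resident of the zone: yes → true
  day = Mon: Fri == Mon is false
  meter paid: yes → true
  street-cleaning window active: yes → true
  snow emergency in effect: yes → true
  permit type ∈ {A, C}: B is not in the set → false
  vehicle length < 370 in: 186 < 370 is true
  hour of day (0-23) ≤ 2: 13 ≤ 2 is false
  electric vehicle: yes → true
  disabled placard displayed: no → false
  hour of day (0-23) between 6 and 18: 13 in [6, 18] is true
  NOT street-cleaning window active: yes → false
Combine:
[1.1.1.1.1] false OR false = false
[1.1.1.1] NOT false = true
[1.1.1.2] true → false = false
[1.1.1.3] true AND true AND true = true
[1.1.1] true AND false AND true = false
[1.1] NOT false = true
[1] NOT true = false
[2.1] exactly-one(false, true) = true
[2.2] false OR true OR true = true
[2.3.2] true AND false = false
[2.3] false AND false = false
[2] true AND true AND false = false
[root] false AND false = false
Overall: false → ticketed

Ticketed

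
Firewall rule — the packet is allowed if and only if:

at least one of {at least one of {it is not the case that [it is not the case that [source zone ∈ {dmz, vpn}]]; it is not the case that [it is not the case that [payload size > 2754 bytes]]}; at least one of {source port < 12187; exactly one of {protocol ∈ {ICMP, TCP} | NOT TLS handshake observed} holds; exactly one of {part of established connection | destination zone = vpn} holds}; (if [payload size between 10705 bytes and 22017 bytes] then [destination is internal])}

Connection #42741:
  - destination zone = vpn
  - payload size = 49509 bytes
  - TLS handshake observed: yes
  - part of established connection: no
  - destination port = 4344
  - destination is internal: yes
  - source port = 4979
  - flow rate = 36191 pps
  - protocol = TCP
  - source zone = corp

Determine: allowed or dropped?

Atomic conditions:
  source zone ∈ {dmz, vpn}: corp is not in the set → false
  payload size > 2754 bytes: 49509 > 2754 is true
  source port < 12187: 4979 < 12187 is true
  protocol ∈ {ICMP, TCP}: TCP is in the set → true
  NOT TLS handshake observed: yes → false
  part of established connection: no → false
  destination zone = vpn: vpn == vpn is true
  payload size between 10705 bytes and 22017 bytes: 49509 in [10705, 22017] is false
  destination is internal: yes → true
Combine:
[1.1.1] NOT false = true
[1.1] NOT true = false
[1.2.1] NOT true = false
[1.2] NOT false = true
[1] false OR true = true
[2.2] exactly-one(true, false) = true
[2.3] exactly-one(false, true) = true
[2] true OR true OR true = true
[3] false → true (antecedent false ⇒ implication holds) = true
[root] true OR true OR true = true
Overall: true → allowed

Allowed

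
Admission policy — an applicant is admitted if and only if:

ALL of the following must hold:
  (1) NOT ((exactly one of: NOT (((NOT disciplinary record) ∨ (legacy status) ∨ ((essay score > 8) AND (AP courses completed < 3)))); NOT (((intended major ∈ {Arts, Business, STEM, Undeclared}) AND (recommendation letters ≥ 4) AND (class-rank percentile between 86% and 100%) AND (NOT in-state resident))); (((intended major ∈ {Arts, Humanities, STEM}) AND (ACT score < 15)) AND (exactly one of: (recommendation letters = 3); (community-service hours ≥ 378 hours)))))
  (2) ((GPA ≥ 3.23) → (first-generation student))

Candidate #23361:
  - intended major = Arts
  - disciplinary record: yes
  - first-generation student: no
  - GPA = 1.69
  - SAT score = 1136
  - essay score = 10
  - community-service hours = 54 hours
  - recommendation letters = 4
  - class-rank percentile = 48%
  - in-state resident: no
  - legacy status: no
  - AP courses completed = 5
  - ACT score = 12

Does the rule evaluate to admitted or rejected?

Atomic conditions:
  NOT disciplinary record: yes → false
  legacy status: no → false
  essay score > 8: 10 > 8 is true
  AP courses completed < 3: 5 < 3 is false
  intended major ∈ {Arts, Business, STEM, Undeclared}: Arts is in the set → true
  recommendation letters ≥ 4: 4 ≥ 4 is true
  class-rank percentile between 86% and 100%: 48 in [86, 100] is false
  NOT in-state resident: no → true
  intended major ∈ {Arts, Humanities, STEM}: Arts is in the set → true
  ACT score < 15: 12 < 15 is true
  recommendation letters = 3: 4 == 3 is false
  community-service hours ≥ 378 hours: 54 ≥ 378 is false
  GPA ≥ 3.23: 1.69 ≥ 3.23 is false
  first-generation student: no → false
Combine:
[1.1.1.1.3] true AND false = false
[1.1.1.1] false OR false OR false = false
[1.1.1] NOT false = true
[1.1.2.1] true AND true AND false AND true = false
[1.1.2] NOT false = true
[1.1.3.1] true AND true = true
[1.1.3.2] exactly-one(false, false) = false
[1.1.3] true AND false = false
[1.1] exactly-one(true, true, false) = false
[1] NOT false = true
[2] false → false (antecedent false ⇒ implication holds) = true
[root] true AND true = true
Overall: true → admitted

Admitted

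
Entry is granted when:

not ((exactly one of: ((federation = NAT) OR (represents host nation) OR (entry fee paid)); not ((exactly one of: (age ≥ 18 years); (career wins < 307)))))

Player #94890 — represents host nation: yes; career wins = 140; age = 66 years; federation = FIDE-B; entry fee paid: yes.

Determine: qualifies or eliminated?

Atomic conditions:
  federation = NAT: FIDE-B == NAT is false
  represents host nation: yes → true
  entry fee paid: yes → true
  age ≥ 18 years: 66 ≥ 18 is true
  career wins < 307: 140 < 307 is true
Combine:
[1.1] false OR true OR true = true
[1.2.1] exactly-one(true, true) = false
[1.2] NOT false = true
[1] exactly-one(true, true) = false
[root] NOT false = true
Overall: true → qualifies

Qualifies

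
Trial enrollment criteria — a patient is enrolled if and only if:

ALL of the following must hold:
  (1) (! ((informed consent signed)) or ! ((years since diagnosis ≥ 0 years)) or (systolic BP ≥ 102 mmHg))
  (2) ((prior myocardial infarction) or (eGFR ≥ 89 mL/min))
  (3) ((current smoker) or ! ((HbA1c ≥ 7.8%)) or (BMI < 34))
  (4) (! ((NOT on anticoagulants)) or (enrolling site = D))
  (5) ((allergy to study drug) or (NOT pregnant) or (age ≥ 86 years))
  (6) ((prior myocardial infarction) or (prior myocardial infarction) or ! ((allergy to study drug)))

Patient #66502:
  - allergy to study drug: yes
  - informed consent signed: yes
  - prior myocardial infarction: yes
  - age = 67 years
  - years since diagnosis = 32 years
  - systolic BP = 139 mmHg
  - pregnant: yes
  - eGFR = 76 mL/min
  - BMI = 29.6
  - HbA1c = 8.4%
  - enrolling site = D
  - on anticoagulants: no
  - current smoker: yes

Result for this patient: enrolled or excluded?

Atomic conditions:
  informed consent signed: yes → true
  years since diagnosis ≥ 0 years: 32 ≥ 0 is true
  systolic BP ≥ 102 mmHg: 139 ≥ 102 is true
  prior myocardial infarction: yes → true
  eGFR ≥ 89 mL/min: 76 ≥ 89 is false
  current smoker: yes → true
  HbA1c ≥ 7.8%: 8.4 ≥ 7.8 is true
  BMI < 34: 29.6 < 34 is true
  NOT on anticoagulants: no → true
  enrolling site = D: D == D is true
  allergy to study drug: yes → true
  NOT pregnant: yes → false
  age ≥ 86 years: 67 ≥ 86 is false
Combine:
[1.1] NOT true = false
[1.2] NOT true = false
[1] false OR false OR true = true
[2] true OR false = true
[3.2] NOT true = false
[3] true OR false OR true = true
[4.1] NOT true = false
[4] false OR true = true
[5] true OR false OR false = true
[6.3] NOT true = false
[6] true OR true OR false = true
[root] true AND true AND true AND true AND true AND true = true
Overall: true → enrolled

Enrolled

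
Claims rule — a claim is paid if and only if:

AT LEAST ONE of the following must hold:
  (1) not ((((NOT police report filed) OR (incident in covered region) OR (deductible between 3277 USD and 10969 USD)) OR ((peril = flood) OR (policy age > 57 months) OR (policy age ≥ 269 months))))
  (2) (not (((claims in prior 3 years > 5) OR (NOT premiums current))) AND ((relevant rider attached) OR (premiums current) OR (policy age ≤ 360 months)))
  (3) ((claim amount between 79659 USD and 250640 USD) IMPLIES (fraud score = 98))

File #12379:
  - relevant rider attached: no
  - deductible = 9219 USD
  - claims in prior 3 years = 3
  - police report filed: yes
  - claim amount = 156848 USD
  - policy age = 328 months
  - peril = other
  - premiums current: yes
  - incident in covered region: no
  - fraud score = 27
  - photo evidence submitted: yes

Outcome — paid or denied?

Atomic conditions:
  NOT police report filed: yes → false
  incident in covered region: no → false
  deductible between 3277 USD and 10969 USD: 9219 in [3277, 10969] is true
  peril = flood: other == flood is false
  policy age > 57 months: 328 > 57 is true
  policy age ≥ 269 months: 328 ≥ 269 is true
  claims in prior 3 years > 5: 3 > 5 is false
  NOT premiums current: yes → false
  relevant rider attached: no → false
  premiums current: yes → true
  policy age ≤ 360 months: 328 ≤ 360 is true
  claim amount between 79659 USD and 250640 USD: 156848 in [79659, 250640] is true
  fraud score = 98: 27 == 98 is false
Combine:
[1.1.1] false OR false OR true = true
[1.1.2] false OR true OR true = true
[1.1] true OR true = true
[1] NOT true = false
[2.1.1] false OR false = false
[2.1] NOT false = true
[2.2] false OR true OR true = true
[2] true AND true = true
[3] true → false = false
[root] false OR true OR false = true
Overall: true → paid

Paid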